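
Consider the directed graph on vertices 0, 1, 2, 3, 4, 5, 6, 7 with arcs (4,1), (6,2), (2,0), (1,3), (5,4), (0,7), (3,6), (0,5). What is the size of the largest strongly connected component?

{0, 1, 2, 3, 4, 5, 6} are all mutually reachable — one SCC of size 7.
{7} is an SCC by itself.
The largest has 7 vertices.

7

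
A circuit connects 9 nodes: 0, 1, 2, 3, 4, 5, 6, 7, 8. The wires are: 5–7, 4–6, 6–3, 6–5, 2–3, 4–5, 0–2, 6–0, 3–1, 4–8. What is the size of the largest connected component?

9

Starting from 0 we can reach 0, 1, 2, 3, 4, 5, 6, 7, 8. That is one component of size 9.
The largest has 9 vertices.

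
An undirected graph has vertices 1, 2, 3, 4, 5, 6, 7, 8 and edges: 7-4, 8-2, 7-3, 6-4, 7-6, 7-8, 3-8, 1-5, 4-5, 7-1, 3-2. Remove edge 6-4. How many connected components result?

1

6 and 4 are still connected via 6-7-4, so the component count stays at 1.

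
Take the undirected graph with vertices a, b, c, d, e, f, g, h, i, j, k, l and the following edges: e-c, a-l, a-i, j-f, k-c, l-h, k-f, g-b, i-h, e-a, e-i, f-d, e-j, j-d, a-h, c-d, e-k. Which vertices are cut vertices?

e

Removing e increases the component count from 2 to 3, so e is a cut vertex.
By contrast removing c leaves 2 components; it is not a cut vertex. No other vertex is a cut vertex either.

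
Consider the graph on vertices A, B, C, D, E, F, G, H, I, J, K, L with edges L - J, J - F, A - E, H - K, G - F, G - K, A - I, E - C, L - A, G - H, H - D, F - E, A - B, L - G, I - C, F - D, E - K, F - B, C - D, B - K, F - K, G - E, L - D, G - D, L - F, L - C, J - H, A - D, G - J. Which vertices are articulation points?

Removing G, for instance, still leaves 1 component. No single vertex removal increases the component count — the graph has no articulation points.

none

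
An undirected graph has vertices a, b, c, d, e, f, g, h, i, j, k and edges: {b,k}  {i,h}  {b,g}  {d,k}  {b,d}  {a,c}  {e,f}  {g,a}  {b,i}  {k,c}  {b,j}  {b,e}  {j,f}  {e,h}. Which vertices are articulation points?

b

Removing b increases the component count from 1 to 2, so b is a cut vertex.
By contrast removing e leaves 1 component; it is not a cut vertex. No other vertex is a cut vertex either.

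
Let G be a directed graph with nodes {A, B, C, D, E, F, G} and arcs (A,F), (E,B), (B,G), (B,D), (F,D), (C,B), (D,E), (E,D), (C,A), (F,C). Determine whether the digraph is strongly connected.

There is no directed path from B to A, so the graph is not strongly connected.

No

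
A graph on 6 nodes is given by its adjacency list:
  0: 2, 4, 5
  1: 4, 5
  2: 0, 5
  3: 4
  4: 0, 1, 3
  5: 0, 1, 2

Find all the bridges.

3-4

The edges on the cycle 0-4-1-5-0 are not bridges since each lies on that cycle.
But removing 4-3 disconnects 4 from 3 — this is a bridge.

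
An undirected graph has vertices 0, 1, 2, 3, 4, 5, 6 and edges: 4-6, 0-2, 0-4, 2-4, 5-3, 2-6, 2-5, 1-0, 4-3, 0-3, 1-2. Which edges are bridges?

none

The edges on the cycle 0-2-5-3-4-0 are not bridges since each lies on that cycle.
Every edge lies on some cycle, so there are no bridges.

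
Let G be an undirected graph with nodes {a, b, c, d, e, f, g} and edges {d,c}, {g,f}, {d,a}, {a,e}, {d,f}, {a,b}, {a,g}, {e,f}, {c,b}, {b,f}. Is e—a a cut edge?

After removing e—a, the path e-f-d-a still connects them, so the edge is not a bridge.

No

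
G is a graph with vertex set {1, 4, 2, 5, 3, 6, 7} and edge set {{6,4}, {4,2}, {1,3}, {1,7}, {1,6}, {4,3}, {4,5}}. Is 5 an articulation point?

Deleting 5 leaves 1 component (was 1), so 5 is not a cut vertex.

No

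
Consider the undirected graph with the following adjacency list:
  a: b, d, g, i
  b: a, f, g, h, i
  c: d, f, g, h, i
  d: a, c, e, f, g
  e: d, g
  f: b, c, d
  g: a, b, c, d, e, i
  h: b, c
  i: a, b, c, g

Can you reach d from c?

From c we can reach a, b, c, d, e, f, g, h, i, which includes d.

Yes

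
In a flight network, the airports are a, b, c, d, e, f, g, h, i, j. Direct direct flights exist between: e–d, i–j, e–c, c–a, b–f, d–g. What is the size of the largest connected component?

h is isolated — a component by itself.
Starting from b we can reach b, f. That is one component of size 2.
Starting from i we can reach i, j. That is one component of size 2.
Starting from a we can reach a, c, d, e, g. That is one component of size 5.
The largest has 5 vertices.

5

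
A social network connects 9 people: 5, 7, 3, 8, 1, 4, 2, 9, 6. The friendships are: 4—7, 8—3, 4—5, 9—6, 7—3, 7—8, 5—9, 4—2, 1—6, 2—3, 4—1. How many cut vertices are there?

Removing 4 increases the component count from 1 to 2, so 4 is a cut vertex.
By contrast removing 2 leaves 1 component; it is not a cut vertex. No other vertex is a cut vertex either.

1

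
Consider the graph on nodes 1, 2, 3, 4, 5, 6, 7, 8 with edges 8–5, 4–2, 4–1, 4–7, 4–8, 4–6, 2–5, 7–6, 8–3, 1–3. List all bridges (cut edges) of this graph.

none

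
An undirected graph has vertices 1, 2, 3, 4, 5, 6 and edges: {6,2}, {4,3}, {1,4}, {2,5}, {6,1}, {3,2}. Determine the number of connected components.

1

Starting from 1 we can reach 1, 2, 3, 4, 5, 6. That is one component of size 6.
Total: 1 component.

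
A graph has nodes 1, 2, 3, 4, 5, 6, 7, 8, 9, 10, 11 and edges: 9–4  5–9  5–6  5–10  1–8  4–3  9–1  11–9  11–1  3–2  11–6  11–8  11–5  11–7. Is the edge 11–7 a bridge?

Yes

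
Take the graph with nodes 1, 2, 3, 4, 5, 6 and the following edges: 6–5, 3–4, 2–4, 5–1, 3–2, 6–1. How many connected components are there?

2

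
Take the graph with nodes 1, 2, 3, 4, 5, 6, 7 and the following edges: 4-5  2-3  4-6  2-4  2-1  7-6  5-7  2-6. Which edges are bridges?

1-2, 2-3

The edges on the cycle 2-4-5-7-6-2 are not bridges since each lies on that cycle.
But removing 3-2 disconnects 3 from 2; removing 1-2 disconnects 1 from 2 — these are bridges.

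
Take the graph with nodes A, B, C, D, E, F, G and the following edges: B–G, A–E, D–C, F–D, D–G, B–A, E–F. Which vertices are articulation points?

D

Removing D increases the component count from 1 to 2, so D is a cut vertex.
By contrast removing A leaves 1 component; it is not a cut vertex. No other vertex is a cut vertex either.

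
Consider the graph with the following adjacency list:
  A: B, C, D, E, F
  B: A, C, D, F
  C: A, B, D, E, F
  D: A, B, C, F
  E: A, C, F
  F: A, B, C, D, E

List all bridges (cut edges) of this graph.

The edges on the cycle F-E-A-B-F are not bridges since each lies on that cycle.
Every edge lies on some cycle, so there are no bridges.

none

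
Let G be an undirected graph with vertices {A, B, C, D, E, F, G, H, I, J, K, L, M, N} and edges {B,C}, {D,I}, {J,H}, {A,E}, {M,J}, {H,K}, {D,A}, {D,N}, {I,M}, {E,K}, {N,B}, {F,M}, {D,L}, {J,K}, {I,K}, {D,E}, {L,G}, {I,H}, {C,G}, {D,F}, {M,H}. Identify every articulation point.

D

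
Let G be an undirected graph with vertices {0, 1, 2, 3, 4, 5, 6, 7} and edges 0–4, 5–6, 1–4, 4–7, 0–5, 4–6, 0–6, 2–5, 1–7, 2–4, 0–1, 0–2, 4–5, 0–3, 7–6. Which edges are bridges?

0-3

The edges on the cycle 0-2-5-0 are not bridges since each lies on that cycle.
But removing 0–3 disconnects 0 from 3 — this is a bridge.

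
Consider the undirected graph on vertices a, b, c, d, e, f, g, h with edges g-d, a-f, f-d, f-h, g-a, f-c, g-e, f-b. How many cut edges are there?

4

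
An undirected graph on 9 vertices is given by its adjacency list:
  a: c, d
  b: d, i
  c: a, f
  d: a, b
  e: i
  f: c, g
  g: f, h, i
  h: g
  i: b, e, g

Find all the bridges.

e-i, g-h

The edges on the cycle g-f-c-a-d-b-i-g are not bridges since each lies on that cycle.
But removing g-h disconnects g from h; removing e-i disconnects e from i — these are bridges.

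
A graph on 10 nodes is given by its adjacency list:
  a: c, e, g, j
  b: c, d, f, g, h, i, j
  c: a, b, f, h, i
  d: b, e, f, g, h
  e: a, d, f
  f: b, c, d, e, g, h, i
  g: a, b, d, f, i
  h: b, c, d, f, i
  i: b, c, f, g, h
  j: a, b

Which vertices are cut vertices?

none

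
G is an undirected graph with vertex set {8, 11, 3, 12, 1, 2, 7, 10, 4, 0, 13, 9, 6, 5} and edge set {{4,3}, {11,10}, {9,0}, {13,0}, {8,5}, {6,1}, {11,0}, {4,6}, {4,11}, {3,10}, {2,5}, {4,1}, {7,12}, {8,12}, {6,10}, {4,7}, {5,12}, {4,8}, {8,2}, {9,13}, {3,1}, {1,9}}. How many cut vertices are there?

1

Removing 4 increases the component count from 1 to 2, so 4 is a cut vertex.
By contrast removing 8 leaves 1 component; it is not a cut vertex. No other vertex is a cut vertex either.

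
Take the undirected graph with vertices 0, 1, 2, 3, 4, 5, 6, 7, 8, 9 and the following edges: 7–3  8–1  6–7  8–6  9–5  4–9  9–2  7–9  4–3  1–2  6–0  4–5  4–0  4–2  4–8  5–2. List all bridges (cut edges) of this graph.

none

The edges on the cycle 8-1-2-5-9-7-6-8 are not bridges since each lies on that cycle.
Every edge lies on some cycle, so there are no bridges.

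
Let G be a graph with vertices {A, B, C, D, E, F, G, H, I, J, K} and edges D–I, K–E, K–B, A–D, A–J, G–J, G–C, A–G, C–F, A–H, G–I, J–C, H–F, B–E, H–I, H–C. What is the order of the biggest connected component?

8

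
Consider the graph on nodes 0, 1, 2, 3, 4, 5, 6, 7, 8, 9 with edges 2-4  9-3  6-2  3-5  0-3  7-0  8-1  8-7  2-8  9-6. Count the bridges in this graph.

The edges on the cycle 9-6-2-8-7-0-3-9 are not bridges since each lies on that cycle.
But removing 5-3 disconnects 5 from 3; removing 2-4 disconnects 2 from 4; removing 1-8 disconnects 1 from 8 — these are bridges.
That makes 3 bridges.

3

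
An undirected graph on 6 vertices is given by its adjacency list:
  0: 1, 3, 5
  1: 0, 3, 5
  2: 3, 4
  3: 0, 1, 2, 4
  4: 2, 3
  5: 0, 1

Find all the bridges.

none

The edges on the cycle 3-2-4-3 are not bridges since each lies on that cycle.
Every edge lies on some cycle, so there are no bridges.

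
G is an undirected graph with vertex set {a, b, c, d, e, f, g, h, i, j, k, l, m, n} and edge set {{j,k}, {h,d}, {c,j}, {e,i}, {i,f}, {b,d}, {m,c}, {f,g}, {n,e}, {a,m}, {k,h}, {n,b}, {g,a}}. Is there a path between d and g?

Yes

From d we can reach a, b, c, d, e, f, g, h, i, j, k, m, n, which includes g.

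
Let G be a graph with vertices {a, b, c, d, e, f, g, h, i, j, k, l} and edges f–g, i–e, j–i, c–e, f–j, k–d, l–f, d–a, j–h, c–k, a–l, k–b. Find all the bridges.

b-k, f-g, h-j

The edges on the cycle c-k-d-a-l-f-j-i-e-c are not bridges since each lies on that cycle.
But removing k–b disconnects k from b; removing h–j disconnects h from j; removing g–f disconnects g from f — these are bridges.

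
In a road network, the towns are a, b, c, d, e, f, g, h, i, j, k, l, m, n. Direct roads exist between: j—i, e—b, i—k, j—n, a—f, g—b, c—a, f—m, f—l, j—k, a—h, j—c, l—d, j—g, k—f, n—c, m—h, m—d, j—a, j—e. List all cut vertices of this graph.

Removing j increases the component count from 1 to 2, so j is a cut vertex.
By contrast removing f leaves 1 component; it is not a cut vertex. No other vertex is a cut vertex either.

j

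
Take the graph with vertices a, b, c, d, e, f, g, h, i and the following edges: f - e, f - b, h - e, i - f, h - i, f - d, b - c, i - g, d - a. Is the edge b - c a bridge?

Yes

Removing b - c leaves no path between b and c: the component count goes from 1 to 2. So it is a bridge.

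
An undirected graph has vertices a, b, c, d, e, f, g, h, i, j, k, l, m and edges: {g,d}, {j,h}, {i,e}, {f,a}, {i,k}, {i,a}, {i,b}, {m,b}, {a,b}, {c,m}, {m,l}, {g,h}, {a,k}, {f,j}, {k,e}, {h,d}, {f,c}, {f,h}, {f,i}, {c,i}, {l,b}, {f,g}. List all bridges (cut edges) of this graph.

The edges on the cycle f-j-h-f are not bridges since each lies on that cycle.
Every edge lies on some cycle, so there are no bridges.

none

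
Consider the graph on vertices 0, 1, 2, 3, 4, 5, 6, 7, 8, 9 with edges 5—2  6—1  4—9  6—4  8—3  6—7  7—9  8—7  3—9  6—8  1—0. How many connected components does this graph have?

2

Starting from 2 we can reach 2, 5. That is one component of size 2.
Starting from 0 we can reach 0, 1, 3, 4, 6, 7, 8, 9. That is one component of size 8.
Total: 2 components.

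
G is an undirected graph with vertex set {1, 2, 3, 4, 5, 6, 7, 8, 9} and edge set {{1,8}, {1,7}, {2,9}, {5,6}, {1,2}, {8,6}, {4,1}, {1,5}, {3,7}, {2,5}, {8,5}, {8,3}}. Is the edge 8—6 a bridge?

After removing 8—6, the path 8-5-6 still connects them, so the edge is not a bridge.

No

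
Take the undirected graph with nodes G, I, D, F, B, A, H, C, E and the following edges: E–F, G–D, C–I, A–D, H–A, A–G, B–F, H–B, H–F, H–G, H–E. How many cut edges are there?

The edges on the cycle H-A-D-G-H are not bridges since each lies on that cycle.
But removing I–C disconnects I from C — this is a bridge.

1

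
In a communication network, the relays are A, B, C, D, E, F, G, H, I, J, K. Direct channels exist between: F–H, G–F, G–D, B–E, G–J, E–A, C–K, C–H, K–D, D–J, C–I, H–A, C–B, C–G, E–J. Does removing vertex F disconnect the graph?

Deleting F leaves 1 component (was 1) (its neighbors G, H remain connected to each other), so F is not a cut vertex.

No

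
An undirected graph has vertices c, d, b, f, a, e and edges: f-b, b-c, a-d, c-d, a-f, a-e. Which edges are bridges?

The edges on the cycle a-f-b-c-d-a are not bridges since each lies on that cycle.
But removing a-e disconnects a from e — this is a bridge.

a-e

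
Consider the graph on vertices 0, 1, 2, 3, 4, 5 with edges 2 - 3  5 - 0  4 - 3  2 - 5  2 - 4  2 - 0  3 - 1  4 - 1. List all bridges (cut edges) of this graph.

none

The edges on the cycle 2-5-0-2 are not bridges since each lies on that cycle.
Every edge lies on some cycle, so there are no bridges.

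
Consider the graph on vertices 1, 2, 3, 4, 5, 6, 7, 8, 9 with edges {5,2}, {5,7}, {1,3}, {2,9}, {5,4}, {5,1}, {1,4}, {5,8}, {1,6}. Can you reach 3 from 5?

Yes

From 5 we can reach 1, 2, 3, 4, 5, 6, 7, 8, 9, which includes 3.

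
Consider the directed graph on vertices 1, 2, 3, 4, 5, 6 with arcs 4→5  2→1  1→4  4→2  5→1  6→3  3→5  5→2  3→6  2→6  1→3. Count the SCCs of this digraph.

1

{1, 2, 3, 4, 5, 6} are all mutually reachable — one SCC of size 6.
That gives 1 strongly connected component.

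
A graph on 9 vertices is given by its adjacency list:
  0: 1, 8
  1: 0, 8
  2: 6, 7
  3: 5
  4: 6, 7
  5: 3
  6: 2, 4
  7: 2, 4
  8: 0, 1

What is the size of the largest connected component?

4

Starting from 3 we can reach 3, 5. That is one component of size 2.
Starting from 0 we can reach 0, 1, 8. That is one component of size 3.
Starting from 2 we can reach 2, 4, 6, 7. That is one component of size 4.
The largest has 4 vertices.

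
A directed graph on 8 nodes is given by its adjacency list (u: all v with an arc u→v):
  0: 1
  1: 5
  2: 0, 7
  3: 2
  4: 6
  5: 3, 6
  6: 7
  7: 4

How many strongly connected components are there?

{0, 1, 2, 3, 5} are all mutually reachable — one SCC of size 5.
{4, 6, 7} are all mutually reachable — one SCC of size 3.
That gives 2 strongly connected components.

2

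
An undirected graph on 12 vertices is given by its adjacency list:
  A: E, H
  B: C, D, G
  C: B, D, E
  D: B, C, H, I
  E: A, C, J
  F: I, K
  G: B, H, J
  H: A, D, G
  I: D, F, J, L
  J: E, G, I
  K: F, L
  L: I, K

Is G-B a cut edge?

After removing G-B, the path G-H-D-B still connects them, so the edge is not a bridge.

No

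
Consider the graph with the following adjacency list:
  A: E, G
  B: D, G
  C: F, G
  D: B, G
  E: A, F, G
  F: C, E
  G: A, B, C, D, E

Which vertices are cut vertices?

Removing G increases the component count from 1 to 2, so G is a cut vertex.
By contrast removing E leaves 1 component; it is not a cut vertex. No other vertex is a cut vertex either.

G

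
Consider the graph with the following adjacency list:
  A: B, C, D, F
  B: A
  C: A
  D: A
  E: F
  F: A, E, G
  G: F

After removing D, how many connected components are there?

With D gone, the remaining components are: {A, B, C, E, F, G}.
That is 1 component.

1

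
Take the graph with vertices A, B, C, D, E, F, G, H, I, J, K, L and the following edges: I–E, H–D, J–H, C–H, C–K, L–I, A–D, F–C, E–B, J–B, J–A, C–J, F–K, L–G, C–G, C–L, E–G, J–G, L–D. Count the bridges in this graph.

The edges on the cycle C-L-I-E-G-C are not bridges since each lies on that cycle.
Every edge lies on some cycle, so there are no bridges.

0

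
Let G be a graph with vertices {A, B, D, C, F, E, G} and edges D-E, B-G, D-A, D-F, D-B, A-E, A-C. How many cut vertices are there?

Removing A increases the component count from 1 to 2, so A is a cut vertex.
Removing B increases the component count from 1 to 2, so B is a cut vertex.
Removing D increases the component count from 1 to 3, so D is a cut vertex.
By contrast removing G leaves 1 component; it is not a cut vertex. No other vertex is a cut vertex either.

3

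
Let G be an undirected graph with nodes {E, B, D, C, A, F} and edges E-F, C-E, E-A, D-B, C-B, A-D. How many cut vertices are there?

1

Removing E increases the component count from 1 to 2, so E is a cut vertex.
By contrast removing A leaves 1 component; it is not a cut vertex. No other vertex is a cut vertex either.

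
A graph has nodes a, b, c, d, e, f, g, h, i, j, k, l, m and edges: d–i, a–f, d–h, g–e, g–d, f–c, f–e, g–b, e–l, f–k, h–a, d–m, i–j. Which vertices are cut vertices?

Removing d increases the component count from 1 to 3, so d is a cut vertex.
Removing e increases the component count from 1 to 2, so e is a cut vertex.
Removing f increases the component count from 1 to 3, so f is a cut vertex.
Likewise g, i are cut vertices.
By contrast removing k leaves 1 component; it is not a cut vertex. No other vertex is a cut vertex either.

d, e, f, g, i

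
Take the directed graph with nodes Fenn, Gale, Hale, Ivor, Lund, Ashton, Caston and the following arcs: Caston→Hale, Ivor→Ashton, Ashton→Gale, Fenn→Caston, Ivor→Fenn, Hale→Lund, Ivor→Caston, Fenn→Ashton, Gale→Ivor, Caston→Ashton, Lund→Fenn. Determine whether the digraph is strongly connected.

Yes

From Gale we can reach every vertex (Fenn, Gale, Hale, Ivor, Lund, Ashton, Caston), and every vertex can reach Gale (Fenn, Gale, Hale, Ivor, Lund, Ashton, Caston). So the whole graph is one strongly connected component.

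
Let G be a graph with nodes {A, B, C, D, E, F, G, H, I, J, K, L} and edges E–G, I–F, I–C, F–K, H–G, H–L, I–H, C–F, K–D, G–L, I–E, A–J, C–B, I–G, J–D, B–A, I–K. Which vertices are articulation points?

I

Removing I increases the component count from 1 to 2, so I is a cut vertex.
By contrast removing H leaves 1 component; it is not a cut vertex. No other vertex is a cut vertex either.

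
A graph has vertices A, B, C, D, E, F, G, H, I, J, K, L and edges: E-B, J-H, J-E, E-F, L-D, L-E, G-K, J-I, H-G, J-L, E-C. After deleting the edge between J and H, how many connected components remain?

Before removal there are 2 components.
J-H is a bridge — removing it separates J's side from H's side.
After removal: 3 components.

3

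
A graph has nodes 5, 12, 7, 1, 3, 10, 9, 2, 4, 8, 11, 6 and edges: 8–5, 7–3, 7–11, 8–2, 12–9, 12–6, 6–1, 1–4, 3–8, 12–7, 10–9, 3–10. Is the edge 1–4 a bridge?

Yes

Removing 1–4 leaves no path between 1 and 4: the component count goes from 1 to 2. So it is a bridge.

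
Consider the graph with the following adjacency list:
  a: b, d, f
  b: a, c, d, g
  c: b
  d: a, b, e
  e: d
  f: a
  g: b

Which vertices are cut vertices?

a, b, d

Removing a increases the component count from 1 to 2, so a is a cut vertex.
Removing b increases the component count from 1 to 3, so b is a cut vertex.
Removing d increases the component count from 1 to 2, so d is a cut vertex.
By contrast removing c leaves 1 component; it is not a cut vertex. No other vertex is a cut vertex either.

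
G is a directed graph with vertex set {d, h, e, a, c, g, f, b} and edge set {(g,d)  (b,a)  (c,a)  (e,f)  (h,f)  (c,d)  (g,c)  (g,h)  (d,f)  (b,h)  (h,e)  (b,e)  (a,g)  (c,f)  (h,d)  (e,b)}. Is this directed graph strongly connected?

No

There is no directed path from f to c, so the graph is not strongly connected.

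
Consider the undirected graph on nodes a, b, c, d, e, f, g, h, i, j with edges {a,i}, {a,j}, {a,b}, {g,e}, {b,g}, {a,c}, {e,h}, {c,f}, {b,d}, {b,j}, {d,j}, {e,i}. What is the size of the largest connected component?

Starting from a we can reach a, b, c, d, e, f, g, h, i, j. That is one component of size 10.
The largest has 10 vertices.

10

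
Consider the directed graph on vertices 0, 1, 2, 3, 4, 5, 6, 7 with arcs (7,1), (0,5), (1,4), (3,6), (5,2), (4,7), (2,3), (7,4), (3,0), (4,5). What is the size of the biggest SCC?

{0, 2, 3, 5} are all mutually reachable — one SCC of size 4.
{1, 4, 7} are all mutually reachable — one SCC of size 3.
{6} is an SCC by itself.
The largest has 4 vertices.

4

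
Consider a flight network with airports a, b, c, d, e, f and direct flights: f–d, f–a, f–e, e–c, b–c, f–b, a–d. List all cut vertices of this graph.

f

Removing f increases the component count from 1 to 2, so f is a cut vertex.
By contrast removing e leaves 1 component; it is not a cut vertex. No other vertex is a cut vertex either.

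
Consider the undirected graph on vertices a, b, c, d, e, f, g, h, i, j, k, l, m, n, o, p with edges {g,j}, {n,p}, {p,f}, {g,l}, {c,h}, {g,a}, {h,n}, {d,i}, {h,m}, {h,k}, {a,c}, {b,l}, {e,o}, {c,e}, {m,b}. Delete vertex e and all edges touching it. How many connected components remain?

With e gone, the remaining components are: {o}; {d, i}; {a, b, c, f, g, h, j, k, l, m, n, p}.
That is 3 components.

3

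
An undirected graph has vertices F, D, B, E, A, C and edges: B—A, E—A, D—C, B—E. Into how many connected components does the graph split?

3

F is isolated — a component by itself.
Starting from C we can reach C, D. That is one component of size 2.
Starting from A we can reach A, B, E. That is one component of size 3.
Total: 3 components.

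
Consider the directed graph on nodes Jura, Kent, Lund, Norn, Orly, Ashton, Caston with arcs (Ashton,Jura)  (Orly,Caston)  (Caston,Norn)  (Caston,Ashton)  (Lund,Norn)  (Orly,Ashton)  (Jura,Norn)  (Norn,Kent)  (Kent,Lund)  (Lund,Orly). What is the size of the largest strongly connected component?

7

{Jura, Kent, Lund, Norn, Orly, Ashton, Caston} are all mutually reachable — one SCC of size 7.
The largest has 7 vertices.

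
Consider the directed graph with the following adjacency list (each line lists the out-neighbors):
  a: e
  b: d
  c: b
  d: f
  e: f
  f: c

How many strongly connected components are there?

3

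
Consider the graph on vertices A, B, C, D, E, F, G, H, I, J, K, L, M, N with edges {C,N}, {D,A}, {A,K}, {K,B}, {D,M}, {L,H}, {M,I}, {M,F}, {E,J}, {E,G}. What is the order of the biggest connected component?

Starting from C we can reach C, N. That is one component of size 2.
Starting from H we can reach H, L. That is one component of size 2.
Starting from E we can reach E, G, J. That is one component of size 3.
Starting from A we can reach A, B, D, F, I, K, M. That is one component of size 7.
The largest has 7 vertices.

7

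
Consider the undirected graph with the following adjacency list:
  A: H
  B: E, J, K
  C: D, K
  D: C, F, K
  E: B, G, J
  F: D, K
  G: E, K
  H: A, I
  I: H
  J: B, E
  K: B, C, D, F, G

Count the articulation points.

2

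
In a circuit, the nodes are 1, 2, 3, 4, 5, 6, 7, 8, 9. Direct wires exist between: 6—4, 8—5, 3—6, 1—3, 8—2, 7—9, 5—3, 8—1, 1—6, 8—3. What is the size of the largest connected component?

Starting from 7 we can reach 7, 9. That is one component of size 2.
Starting from 1 we can reach 1, 2, 3, 4, 5, 6, 8. That is one component of size 7.
The largest has 7 vertices.

7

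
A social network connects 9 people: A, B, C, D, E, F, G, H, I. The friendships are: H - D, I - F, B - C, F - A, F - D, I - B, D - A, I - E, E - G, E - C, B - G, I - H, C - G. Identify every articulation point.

I

Removing I increases the component count from 1 to 2, so I is a cut vertex.
By contrast removing A leaves 1 component; it is not a cut vertex. No other vertex is a cut vertex either.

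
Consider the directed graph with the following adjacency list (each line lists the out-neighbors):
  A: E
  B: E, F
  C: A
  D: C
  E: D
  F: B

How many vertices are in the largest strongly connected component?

{A, C, D, E} are all mutually reachable — one SCC of size 4.
{B, F} are all mutually reachable — one SCC of size 2.
The largest has 4 vertices.

4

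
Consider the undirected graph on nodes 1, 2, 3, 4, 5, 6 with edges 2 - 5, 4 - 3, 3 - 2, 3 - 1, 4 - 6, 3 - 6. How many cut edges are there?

3

The edges on the cycle 4-3-6-4 are not bridges since each lies on that cycle.
But removing 3 - 1 disconnects 3 from 1; removing 3 - 2 disconnects 3 from 2; removing 2 - 5 disconnects 2 from 5 — these are bridges.
That makes 3 bridges.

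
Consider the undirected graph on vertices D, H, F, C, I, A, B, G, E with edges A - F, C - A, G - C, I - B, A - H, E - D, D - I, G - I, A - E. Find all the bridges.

The edges on the cycle G-C-A-E-D-I-G are not bridges since each lies on that cycle.
But removing F - A disconnects F from A; removing I - B disconnects I from B; removing A - H disconnects A from H — these are bridges.

A-F, A-H, B-I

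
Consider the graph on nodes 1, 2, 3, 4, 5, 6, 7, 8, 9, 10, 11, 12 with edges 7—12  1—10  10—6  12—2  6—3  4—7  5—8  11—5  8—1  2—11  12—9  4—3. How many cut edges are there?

1

The edges on the cycle 4-7-12-2-11-5-8-1-10-6-3-4 are not bridges since each lies on that cycle.
But removing 12—9 disconnects 12 from 9 — this is a bridge.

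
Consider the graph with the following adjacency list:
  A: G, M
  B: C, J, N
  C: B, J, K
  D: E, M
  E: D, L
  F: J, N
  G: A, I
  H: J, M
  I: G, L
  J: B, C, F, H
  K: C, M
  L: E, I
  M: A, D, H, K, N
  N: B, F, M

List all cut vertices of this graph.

M

Removing M increases the component count from 1 to 2, so M is a cut vertex.
By contrast removing D leaves 1 component; it is not a cut vertex. No other vertex is a cut vertex either.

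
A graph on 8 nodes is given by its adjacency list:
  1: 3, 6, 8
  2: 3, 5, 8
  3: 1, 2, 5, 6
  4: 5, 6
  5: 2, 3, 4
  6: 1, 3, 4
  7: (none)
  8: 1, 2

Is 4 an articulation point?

Deleting 4 leaves 2 components (was 2), so 4 is not a cut vertex.

No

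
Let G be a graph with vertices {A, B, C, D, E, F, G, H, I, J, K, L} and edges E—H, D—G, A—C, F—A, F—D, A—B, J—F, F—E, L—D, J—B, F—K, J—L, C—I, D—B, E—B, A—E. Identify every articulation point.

A, C, D, E, F

Removing A increases the component count from 1 to 2, so A is a cut vertex.
Removing C increases the component count from 1 to 2, so C is a cut vertex.
Removing D increases the component count from 1 to 2, so D is a cut vertex.
Likewise E, F are cut vertices.
By contrast removing H leaves 1 component; it is not a cut vertex. No other vertex is a cut vertex either.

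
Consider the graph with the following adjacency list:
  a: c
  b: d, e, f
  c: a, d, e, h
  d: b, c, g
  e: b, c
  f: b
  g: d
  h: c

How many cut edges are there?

The edges on the cycle e-c-d-b-e are not bridges since each lies on that cycle.
But removing g-d disconnects g from d; removing f-b disconnects f from b; removing c-h disconnects c from h; removing a-c disconnects a from c — these are bridges.
That makes 4 bridges.

4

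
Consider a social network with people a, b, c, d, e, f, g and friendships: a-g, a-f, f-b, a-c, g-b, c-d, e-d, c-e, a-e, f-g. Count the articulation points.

1

Removing a increases the component count from 1 to 2, so a is a cut vertex.
By contrast removing c leaves 1 component; it is not a cut vertex. No other vertex is a cut vertex either.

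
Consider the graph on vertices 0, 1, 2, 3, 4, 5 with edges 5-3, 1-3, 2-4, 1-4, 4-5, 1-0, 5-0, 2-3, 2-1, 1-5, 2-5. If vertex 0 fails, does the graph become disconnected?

No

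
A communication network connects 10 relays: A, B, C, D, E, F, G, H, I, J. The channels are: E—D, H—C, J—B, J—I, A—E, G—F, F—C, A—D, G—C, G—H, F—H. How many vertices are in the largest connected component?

4

Starting from B we can reach B, I, J. That is one component of size 3.
Starting from A we can reach A, D, E. That is one component of size 3.
Starting from C we can reach C, F, G, H. That is one component of size 4.
The largest has 4 vertices.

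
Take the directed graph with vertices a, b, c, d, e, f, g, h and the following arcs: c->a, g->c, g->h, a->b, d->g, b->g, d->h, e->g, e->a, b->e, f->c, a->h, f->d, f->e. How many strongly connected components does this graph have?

{a, b, c, e, g} are all mutually reachable — one SCC of size 5.
{d} is an SCC by itself.
{h} is an SCC by itself.
{f} is an SCC by itself.
That gives 4 strongly connected components.

4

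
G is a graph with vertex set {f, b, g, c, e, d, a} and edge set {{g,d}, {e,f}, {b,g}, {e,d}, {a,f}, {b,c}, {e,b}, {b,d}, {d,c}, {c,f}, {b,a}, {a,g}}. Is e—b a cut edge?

No

After removing e—b, the path e-d-b still connects them, so the edge is not a bridge.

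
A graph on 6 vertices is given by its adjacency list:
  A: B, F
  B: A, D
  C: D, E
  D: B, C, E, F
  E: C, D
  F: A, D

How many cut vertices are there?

1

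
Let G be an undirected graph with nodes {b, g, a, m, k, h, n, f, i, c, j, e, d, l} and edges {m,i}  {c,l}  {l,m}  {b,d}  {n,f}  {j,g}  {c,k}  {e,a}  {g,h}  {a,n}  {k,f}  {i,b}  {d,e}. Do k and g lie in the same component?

No

The component containing k is {a, b, c, d, e, f, i, k, l, m, n}, and g is not in it.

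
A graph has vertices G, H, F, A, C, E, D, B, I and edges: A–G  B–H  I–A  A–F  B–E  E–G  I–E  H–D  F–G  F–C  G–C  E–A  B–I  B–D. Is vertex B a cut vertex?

Yes

Deleting B raises the number of components from 1 to 2, so B is a cut vertex.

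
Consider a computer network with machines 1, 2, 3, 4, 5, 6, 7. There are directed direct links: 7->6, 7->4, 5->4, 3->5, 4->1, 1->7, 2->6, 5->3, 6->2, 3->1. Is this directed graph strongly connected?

No

There is no directed path from 2 to 5, so the graph is not strongly connected.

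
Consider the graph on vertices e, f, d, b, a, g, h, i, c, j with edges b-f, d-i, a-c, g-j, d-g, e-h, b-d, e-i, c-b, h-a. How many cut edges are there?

The edges on the cycle e-h-a-c-b-d-i-e are not bridges since each lies on that cycle.
But removing j-g disconnects j from g; removing f-b disconnects f from b; removing d-g disconnects d from g — these are bridges.
That makes 3 bridges.

3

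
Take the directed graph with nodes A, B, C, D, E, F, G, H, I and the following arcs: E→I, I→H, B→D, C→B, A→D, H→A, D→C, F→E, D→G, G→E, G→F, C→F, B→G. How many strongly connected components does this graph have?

1

{A, B, C, D, E, F, G, H, I} are all mutually reachable — one SCC of size 9.
That gives 1 strongly connected component.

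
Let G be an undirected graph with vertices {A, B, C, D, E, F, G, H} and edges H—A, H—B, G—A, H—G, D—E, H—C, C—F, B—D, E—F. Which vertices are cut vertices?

H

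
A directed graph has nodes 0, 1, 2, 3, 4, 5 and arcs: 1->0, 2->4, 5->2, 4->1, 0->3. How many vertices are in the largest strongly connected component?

{3} is an SCC by itself.
{5} is an SCC by itself.
{4} is an SCC by itself.
{1} is an SCC by itself.
{0} is an SCC by itself.
(and 1 more singleton SCC)
The largest has 1 vertex.

1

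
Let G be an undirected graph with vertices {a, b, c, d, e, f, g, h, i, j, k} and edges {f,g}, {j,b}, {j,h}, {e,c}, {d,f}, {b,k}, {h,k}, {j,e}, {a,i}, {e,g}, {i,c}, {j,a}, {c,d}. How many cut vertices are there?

Removing j increases the component count from 1 to 2, so j is a cut vertex.
By contrast removing d leaves 1 component; it is not a cut vertex. No other vertex is a cut vertex either.

1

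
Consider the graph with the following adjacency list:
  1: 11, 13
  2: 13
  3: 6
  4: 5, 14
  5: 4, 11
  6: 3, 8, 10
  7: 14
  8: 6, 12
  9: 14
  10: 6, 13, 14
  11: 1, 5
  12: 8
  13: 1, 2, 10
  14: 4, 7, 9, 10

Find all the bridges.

10-6, 12-8, 13-2, 14-7, 14-9, 3-6, 6-8

The edges on the cycle 10-13-1-11-5-4-14-10 are not bridges since each lies on that cycle.
But removing 6-8 disconnects 6 from 8; removing 6-3 disconnects 6 from 3; removing 13-2 disconnects 13 from 2; removing 7-14 disconnects 7 from 14 — these are bridges.
In total 7 edges are bridges.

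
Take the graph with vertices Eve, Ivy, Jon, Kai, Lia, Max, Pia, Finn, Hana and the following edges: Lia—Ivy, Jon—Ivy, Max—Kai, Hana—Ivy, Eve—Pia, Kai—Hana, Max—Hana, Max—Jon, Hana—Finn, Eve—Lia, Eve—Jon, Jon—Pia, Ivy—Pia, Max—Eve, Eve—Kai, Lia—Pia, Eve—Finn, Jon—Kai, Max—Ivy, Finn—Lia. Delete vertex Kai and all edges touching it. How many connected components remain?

1

With Kai gone, the remaining components are: {Eve, Ivy, Jon, Lia, Max, Pia, Finn, Hana}.
That is 1 component.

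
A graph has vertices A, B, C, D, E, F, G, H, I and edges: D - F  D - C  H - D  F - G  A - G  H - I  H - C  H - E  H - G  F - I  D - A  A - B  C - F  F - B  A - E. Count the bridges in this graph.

0

The edges on the cycle D-A-B-F-D are not bridges since each lies on that cycle.
Every edge lies on some cycle, so there are no bridges.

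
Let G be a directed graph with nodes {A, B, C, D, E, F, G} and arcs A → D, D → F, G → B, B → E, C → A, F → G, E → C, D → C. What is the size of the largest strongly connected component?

7

{A, B, C, D, E, F, G} are all mutually reachable — one SCC of size 7.
The largest has 7 vertices.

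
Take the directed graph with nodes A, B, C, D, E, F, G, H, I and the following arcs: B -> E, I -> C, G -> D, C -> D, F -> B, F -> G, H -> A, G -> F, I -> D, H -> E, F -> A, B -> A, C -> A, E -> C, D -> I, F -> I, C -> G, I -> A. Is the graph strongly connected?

No

There is no directed path from D to H, so the graph is not strongly connected.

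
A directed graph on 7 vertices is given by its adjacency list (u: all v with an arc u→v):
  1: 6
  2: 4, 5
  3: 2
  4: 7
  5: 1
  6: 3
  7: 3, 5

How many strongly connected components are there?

{1, 2, 3, 4, 5, 6, 7} are all mutually reachable — one SCC of size 7.
That gives 1 strongly connected component.

1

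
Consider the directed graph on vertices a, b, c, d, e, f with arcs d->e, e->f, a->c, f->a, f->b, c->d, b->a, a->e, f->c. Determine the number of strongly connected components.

1

{a, b, c, d, e, f} are all mutually reachable — one SCC of size 6.
That gives 1 strongly connected component.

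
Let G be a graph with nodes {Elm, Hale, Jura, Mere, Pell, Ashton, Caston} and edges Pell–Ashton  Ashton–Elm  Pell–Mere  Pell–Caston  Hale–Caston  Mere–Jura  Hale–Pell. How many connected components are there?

1

Starting from Elm we can reach Elm, Hale, Jura, Mere, Pell, Ashton, Caston. That is one component of size 7.
Total: 1 component.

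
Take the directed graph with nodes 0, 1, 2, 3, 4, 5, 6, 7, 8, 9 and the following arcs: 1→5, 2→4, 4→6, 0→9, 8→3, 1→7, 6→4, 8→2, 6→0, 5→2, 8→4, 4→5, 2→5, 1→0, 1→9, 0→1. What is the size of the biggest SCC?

6

{0, 1, 2, 4, 5, 6} are all mutually reachable — one SCC of size 6.
{3} is an SCC by itself.
{7} is an SCC by itself.
{9} is an SCC by itself.
{8} is an SCC by itself.
The largest has 6 vertices.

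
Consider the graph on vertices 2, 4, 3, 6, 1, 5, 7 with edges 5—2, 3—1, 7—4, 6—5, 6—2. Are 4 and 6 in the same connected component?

No

The component containing 4 is {4, 7}, and 6 is not in it.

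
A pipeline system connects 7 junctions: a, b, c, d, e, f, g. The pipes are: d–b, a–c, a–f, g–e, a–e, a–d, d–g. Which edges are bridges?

a-c, a-f, b-d

The edges on the cycle a-d-g-e-a are not bridges since each lies on that cycle.
But removing d–b disconnects d from b; removing a–f disconnects a from f; removing a–c disconnects a from c — these are bridges.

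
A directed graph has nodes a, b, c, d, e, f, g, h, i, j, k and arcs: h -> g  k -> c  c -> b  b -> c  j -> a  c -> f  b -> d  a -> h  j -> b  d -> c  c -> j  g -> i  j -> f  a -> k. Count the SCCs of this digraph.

{a, b, c, d, j, k} are all mutually reachable — one SCC of size 6.
{e} is an SCC by itself.
{g} is an SCC by itself.
{i} is an SCC by itself.
{f} is an SCC by itself.
(and 1 more singleton SCC)
That gives 6 strongly connected components.

6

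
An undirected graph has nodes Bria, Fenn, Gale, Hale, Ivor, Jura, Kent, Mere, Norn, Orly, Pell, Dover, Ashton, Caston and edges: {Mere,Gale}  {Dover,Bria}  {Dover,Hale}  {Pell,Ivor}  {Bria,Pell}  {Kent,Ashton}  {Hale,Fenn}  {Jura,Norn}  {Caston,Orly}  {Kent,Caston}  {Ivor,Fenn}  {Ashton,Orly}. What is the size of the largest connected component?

6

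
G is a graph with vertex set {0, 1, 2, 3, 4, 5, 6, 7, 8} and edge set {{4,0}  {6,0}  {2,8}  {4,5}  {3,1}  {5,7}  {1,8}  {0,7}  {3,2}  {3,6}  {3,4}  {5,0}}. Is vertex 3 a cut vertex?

Yes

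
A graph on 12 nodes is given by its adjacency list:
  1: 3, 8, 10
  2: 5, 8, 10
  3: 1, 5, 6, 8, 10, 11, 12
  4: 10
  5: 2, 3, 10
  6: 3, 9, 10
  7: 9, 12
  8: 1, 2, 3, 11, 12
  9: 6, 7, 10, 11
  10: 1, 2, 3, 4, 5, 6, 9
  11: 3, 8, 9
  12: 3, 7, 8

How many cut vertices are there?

1

Removing 10 increases the component count from 1 to 2, so 10 is a cut vertex.
By contrast removing 12 leaves 1 component; it is not a cut vertex. No other vertex is a cut vertex either.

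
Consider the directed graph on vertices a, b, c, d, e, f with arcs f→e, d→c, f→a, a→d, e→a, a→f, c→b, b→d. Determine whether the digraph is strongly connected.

There is no directed path from c to f, so the graph is not strongly connected.

No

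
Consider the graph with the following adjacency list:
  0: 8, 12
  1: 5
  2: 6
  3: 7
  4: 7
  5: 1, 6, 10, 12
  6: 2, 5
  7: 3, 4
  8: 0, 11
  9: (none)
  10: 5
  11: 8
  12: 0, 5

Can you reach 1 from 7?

The component containing 7 is {3, 4, 7}, and 1 is not in it.

No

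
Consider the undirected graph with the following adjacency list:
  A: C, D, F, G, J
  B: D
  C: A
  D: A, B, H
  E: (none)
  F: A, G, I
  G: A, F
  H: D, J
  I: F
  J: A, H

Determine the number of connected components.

E is isolated — a component by itself.
Starting from A we can reach A, B, C, D, F, G, H, I, J. That is one component of size 9.
Total: 2 components.

2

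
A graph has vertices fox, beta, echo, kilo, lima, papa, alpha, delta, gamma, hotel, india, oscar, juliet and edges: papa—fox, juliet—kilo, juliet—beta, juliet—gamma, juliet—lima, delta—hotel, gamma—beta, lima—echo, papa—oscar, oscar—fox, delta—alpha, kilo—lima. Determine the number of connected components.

4

india is isolated — a component by itself.
Starting from alpha we can reach alpha, delta, hotel. That is one component of size 3.
Starting from fox we can reach fox, papa, oscar. That is one component of size 3.
Starting from beta we can reach beta, echo, kilo, lima, gamma, juliet. That is one component of size 6.
Total: 4 components.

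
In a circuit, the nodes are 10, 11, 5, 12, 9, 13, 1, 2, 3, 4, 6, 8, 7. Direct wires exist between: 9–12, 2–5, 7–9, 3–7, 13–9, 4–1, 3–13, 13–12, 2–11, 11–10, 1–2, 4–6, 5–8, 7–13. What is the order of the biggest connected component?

8

Starting from 3 we can reach 3, 7, 9, 12, 13. That is one component of size 5.
Starting from 1 we can reach 1, 2, 4, 5, 6, 8, 10, 11. That is one component of size 8.
The largest has 8 vertices.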